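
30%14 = 2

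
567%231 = 105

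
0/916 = 0 = 0.00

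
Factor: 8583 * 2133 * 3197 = 3^4 * 23^1 * 79^1 * 139^1 * 2861^1 = 58529202183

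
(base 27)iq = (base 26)ji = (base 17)1d2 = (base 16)200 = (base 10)512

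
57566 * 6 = 345396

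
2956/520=739/130 ≈ 5.68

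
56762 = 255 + 56507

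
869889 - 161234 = 708655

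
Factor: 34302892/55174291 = 2^2*13^1*613^(-1)*90007^(-1)*659671^1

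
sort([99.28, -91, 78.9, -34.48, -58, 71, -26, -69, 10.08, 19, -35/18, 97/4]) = [-91, -69, -58, -34.48, -26, -35/18, 10.08, 19, 97/4, 71, 78.9, 99.28]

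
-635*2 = -1270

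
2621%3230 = 2621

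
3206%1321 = 564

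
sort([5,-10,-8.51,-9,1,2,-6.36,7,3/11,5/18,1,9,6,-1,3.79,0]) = [-10,-9,-8.51,-6.36,-1,0,3/11,5/18,1,1,2,3.79,5,6,7,9]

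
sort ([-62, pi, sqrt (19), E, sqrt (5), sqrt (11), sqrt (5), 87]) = [-62, sqrt (5), sqrt (5), E, pi, sqrt (11), sqrt (19), 87]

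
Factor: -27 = -1*3^3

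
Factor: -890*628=-1*2^3*5^1*89^1*157^1=-558920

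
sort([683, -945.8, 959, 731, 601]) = [-945.8, 601, 683, 731, 959]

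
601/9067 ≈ 0.0663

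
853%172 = 165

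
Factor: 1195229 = 7^1*73^1*2339^1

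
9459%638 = 527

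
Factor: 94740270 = 2^1 * 3^1 * 5^1 * 19^1 * 71^1 * 2341^1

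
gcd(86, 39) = 1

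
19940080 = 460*43348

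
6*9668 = 58008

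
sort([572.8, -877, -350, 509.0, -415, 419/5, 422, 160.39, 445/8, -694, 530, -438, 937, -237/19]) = [-877, -694, -438, -415, -350, -237/19, 445/8, 419/5, 160.39, 422, 509.0, 530, 572.8, 937]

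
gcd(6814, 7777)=1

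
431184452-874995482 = -443811030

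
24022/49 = 490 + 12/49 ≈ 490.24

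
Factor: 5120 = 2^10 * 5^1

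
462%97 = 74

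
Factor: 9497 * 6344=2^3 * 13^1 * 61^1 * 9497^1=60248968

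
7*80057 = 560399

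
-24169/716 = -33 - 541/716 ≈ -33.76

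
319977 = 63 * 5079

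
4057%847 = 669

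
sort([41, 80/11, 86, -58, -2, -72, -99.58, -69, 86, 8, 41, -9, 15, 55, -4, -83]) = [-99.58, -83, -72, -69, -58, -9, -4, -2, 80/11, 8, 15, 41, 41, 55, 86, 86]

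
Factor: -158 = -1*2^1*79^1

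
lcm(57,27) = 513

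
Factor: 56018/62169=2^1*3^(-1)*17^(-1)*23^(-1)*37^1*53^(-1)*757^1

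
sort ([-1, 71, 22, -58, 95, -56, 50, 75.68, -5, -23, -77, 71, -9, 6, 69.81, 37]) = [-77, -58, -56, -23, -9, -5, -1, 6, 22, 37, 50, 69.81, 71, 71, 75.68, 95]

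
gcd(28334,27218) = 62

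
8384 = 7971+413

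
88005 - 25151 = 62854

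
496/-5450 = -248/2725 ≈ -0.0910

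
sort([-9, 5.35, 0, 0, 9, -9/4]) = [-9, -9/4, 0, 0, 5.35, 9]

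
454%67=52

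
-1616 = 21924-23540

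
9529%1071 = 961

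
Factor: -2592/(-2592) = 1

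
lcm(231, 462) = 462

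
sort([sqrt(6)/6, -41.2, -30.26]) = [-41.2, -30.26, sqrt(6)/6]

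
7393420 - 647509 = 6745911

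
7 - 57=-50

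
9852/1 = 9852 = 9852.00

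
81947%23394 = 11765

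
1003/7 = 143+2/7 ≈ 143.29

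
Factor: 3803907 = 3^1 * 59^1 * 21491^1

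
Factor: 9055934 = 2^1 * 17^1 * 266351^1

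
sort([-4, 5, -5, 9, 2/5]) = [-5, -4, 2/5, 5, 9]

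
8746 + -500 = 8246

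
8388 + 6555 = 14943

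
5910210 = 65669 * 90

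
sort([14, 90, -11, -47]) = [-47, -11, 14, 90]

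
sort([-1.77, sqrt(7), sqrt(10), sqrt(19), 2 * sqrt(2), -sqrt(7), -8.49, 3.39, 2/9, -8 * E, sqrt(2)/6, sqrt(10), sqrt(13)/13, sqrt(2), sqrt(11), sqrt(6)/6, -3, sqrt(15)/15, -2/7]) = [-8 * E, -8.49, -3, -sqrt(7), -1.77, -2/7, 2/9, sqrt(2)/6, sqrt(15)/15, sqrt(13)/13, sqrt(6)/6, sqrt(2), sqrt(7), 2 * sqrt(2), sqrt(10), sqrt(10), sqrt(11), 3.39, sqrt(19)]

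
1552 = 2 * 776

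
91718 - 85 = 91633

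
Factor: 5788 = 2^2*1447^1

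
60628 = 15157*4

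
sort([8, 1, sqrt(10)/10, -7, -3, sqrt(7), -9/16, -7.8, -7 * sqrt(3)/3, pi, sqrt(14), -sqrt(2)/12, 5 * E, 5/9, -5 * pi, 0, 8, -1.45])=[-5 * pi, -7.8, -7, -7 * sqrt(3)/3, -3, -1.45, -9/16, -sqrt(2)/12, 0, sqrt(10)/10, 5/9, 1, sqrt(7), pi, sqrt(14), 8, 8, 5 * E]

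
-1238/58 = -619/29 ≈ -21.34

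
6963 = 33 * 211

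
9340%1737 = 655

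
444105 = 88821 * 5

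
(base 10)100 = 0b1100100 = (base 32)34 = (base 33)31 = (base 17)5f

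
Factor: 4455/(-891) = -1*5^1 = -5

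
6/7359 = 2/2453 ≈ 0.000815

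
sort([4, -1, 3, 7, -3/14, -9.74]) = [-9.74, -1, -3/14, 3, 4, 7]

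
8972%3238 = 2496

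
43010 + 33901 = 76911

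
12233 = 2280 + 9953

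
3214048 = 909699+2304349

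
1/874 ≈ 0.00114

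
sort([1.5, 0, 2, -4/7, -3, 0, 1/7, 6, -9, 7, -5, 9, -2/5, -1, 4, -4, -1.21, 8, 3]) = [-9, -5, -4, -3, -1.21, -1, -4/7, -2/5, 0, 0, 1/7, 1.5, 2, 3, 4, 6, 7, 8, 9]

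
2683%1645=1038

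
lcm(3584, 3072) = 21504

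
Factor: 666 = 2^1 * 3^2 * 37^1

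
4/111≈0.0360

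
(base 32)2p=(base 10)89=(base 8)131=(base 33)2n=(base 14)65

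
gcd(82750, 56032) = 2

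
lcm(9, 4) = 36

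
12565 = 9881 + 2684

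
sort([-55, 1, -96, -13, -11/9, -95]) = [-96, -95, -55, -13, -11/9, 1]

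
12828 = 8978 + 3850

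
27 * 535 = 14445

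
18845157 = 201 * 93757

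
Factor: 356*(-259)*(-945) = 2^2*3^3*5^1*7^2*37^1*89^1 = 87132780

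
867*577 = 500259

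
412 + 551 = 963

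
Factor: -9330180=-1 * 2^2 * 3^1 * 5^1 * 23^1 * 6761^1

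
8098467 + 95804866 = 103903333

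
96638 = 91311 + 5327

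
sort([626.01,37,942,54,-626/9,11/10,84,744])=[-626/9,11/10,37,54,84,626.01,744,942]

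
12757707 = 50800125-38042418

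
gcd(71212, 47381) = 1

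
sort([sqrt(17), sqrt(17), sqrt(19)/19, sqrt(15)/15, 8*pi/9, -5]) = [-5, sqrt(19)/19, sqrt(15)/15, 8*pi/9, sqrt(17), sqrt(17)]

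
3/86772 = 1/28924 ≈ 0.0000346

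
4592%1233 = 893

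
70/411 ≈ 0.170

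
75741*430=32568630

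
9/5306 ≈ 0.00170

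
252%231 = 21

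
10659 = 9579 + 1080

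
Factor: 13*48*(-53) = -1*2^4*3^1*13^1*53^1 = -33072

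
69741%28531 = 12679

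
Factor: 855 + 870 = 3^1 * 5^2 * 23^1 = 1725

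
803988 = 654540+149448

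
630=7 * 90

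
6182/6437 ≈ 0.960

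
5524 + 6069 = 11593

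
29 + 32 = 61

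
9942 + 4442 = 14384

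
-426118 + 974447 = 548329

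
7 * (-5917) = -41419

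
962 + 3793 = 4755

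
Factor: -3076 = -1 * 2^2 * 769^1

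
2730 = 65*42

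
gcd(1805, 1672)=19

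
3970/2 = 1985 = 1985.00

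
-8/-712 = 1/89 ≈ 0.0112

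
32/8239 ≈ 0.00388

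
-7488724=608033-8096757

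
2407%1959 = 448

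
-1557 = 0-1557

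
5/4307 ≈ 0.00116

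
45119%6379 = 466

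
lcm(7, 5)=35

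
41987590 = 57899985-15912395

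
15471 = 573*27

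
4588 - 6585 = -1997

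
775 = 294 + 481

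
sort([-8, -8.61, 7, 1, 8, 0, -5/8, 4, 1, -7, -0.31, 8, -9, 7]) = [-9, -8.61, -8, -7, -5/8, -0.31, 0, 1, 1, 4, 7, 7, 8, 8]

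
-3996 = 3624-7620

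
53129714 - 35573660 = 17556054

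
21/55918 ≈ 0.000376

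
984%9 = 3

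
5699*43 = 245057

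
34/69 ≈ 0.493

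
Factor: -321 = -1 * 3^1 * 107^1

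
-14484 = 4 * (-3621)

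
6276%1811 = 843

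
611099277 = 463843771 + 147255506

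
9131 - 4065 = 5066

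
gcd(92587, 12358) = 1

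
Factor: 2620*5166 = 2^3*3^2*5^1*7^1*41^1*131^1 = 13534920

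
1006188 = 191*5268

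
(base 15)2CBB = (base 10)9626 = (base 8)22632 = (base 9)14175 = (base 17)1G54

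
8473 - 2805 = 5668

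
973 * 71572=69639556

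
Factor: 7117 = 11^1*647^1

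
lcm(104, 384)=4992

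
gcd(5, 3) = 1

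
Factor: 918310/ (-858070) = -1 * 53^ (-1) * 131^1 * 701^1 * 1619^ (-1) = -91831/85807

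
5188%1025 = 63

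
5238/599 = 8 + 446/599 ≈ 8.74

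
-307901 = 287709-595610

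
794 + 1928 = 2722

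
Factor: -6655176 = -1*2^3*3^3*11^1*2801^1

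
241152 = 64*3768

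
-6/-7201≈0.000833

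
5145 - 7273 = -2128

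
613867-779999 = -166132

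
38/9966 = 19/4983 ≈ 0.00381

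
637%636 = 1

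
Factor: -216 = -1*2^3*3^3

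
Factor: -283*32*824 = -1*2^8*103^1*283^1 = -7462144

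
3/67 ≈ 0.0448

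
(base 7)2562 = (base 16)3cf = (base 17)366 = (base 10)975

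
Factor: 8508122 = 2^1*7^1*607723^1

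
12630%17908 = 12630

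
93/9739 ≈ 0.00955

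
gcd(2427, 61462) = 1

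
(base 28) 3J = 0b1100111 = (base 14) 75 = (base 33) 34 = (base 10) 103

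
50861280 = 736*69105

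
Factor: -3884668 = -1*2^2*41^1*23687^1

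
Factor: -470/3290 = -1*7^(-1) = -1/7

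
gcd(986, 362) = 2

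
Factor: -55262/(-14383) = 2^1*19^(-1)*757^(-1)*27631^1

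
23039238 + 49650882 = 72690120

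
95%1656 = 95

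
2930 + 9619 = 12549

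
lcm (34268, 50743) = 2638636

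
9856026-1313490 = 8542536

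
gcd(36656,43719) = 1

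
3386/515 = 6 + 296/515 ≈ 6.57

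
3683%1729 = 225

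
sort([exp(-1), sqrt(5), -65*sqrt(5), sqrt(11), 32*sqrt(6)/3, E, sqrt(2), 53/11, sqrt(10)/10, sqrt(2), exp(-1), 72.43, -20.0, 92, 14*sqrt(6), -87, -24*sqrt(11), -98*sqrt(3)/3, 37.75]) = [-65*sqrt(5), -87, -24*sqrt(11), -98*sqrt(3)/3, -20.0, sqrt(10)/10, exp(-1), exp(-1), sqrt(2), sqrt(2), sqrt(5), E, sqrt(11), 53/11, 32*sqrt(6)/3, 14*sqrt(6), 37.75, 72.43, 92]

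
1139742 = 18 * 63319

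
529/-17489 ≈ -0.0302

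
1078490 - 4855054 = -3776564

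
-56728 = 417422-474150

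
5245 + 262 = 5507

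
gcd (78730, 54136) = 2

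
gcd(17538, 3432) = 6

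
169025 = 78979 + 90046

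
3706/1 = 3706 = 3706.00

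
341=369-28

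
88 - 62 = 26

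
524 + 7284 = 7808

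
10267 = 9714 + 553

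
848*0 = 0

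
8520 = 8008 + 512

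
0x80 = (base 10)128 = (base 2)10000000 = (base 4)2000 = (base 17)79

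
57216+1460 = 58676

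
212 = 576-364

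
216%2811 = 216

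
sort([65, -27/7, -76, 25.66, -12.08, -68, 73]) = [-76, -68, -12.08, -27/7, 25.66, 65, 73]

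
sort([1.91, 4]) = [1.91, 4]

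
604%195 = 19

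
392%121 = 29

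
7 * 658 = 4606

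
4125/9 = 1375/3 ≈ 458.33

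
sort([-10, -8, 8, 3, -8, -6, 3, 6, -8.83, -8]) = [-10, -8.83, -8, -8, -8, -6, 3, 3, 6, 8]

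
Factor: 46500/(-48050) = -1*2^1*3^1*5^1*31^(-1) = -30/31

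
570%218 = 134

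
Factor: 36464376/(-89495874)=-1*2^2*3^(-2)*73^1*1601^1*127487^(-1)=-467492/1147383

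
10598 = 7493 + 3105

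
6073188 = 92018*66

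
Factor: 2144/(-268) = -1 * 2^3 = -8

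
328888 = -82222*(-4)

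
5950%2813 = 324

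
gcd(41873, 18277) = 1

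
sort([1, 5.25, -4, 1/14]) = [-4, 1/14, 1, 5.25]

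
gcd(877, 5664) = 1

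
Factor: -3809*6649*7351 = -1*13^1*61^1*109^1*293^1*7351^1 = -186171727391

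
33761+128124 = 161885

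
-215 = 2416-2631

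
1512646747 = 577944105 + 934702642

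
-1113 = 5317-6430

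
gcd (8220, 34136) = 4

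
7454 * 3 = 22362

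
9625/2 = 4812+1/2 = 4812.50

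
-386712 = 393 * (-984)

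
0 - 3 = -3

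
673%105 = 43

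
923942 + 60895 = 984837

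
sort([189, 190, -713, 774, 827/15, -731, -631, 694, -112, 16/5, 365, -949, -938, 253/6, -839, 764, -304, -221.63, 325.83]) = [-949, -938, -839, -731, -713, -631, -304, -221.63, -112, 16/5, 253/6, 827/15, 189, 190, 325.83, 365, 694, 764, 774]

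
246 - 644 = -398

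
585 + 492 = 1077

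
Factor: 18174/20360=2^ (-2)*3^1*5^ (-1)*13^1*233^1*509^ (-1)=9087/10180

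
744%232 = 48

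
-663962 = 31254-695216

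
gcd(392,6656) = 8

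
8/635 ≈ 0.0126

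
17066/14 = 1219 = 1219.00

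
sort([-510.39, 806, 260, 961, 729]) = [-510.39, 260, 729, 806, 961]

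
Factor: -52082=-1*2^1*26041^1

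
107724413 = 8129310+99595103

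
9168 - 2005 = 7163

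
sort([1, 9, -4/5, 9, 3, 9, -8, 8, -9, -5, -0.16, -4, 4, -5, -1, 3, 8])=[-9, -8, -5, -5, -4, -1, -4/5, -0.16, 1, 3, 3, 4, 8, 8, 9, 9, 9]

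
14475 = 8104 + 6371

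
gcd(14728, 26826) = 526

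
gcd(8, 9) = 1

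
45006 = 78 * 577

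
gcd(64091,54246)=1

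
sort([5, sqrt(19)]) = [sqrt(19), 5]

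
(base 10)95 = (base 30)35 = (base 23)43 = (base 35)2p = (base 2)1011111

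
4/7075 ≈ 0.000565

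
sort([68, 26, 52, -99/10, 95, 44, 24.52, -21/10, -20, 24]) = [-20, -99/10, -21/10, 24, 24.52, 26, 44, 52, 68, 95]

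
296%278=18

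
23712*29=687648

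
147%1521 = 147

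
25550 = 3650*7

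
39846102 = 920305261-880459159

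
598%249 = 100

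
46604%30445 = 16159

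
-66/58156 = -33/29078≈-0.00113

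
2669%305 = 229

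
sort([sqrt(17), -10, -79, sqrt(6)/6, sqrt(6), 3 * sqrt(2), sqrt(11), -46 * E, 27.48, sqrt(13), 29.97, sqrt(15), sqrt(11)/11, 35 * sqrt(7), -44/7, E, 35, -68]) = [-46 * E, -79, -68, -10, -44/7, sqrt(11)/11, sqrt(6)/6, sqrt(6), E, sqrt(11), sqrt(13), sqrt(15), sqrt(17), 3 * sqrt(2), 27.48, 29.97, 35, 35 * sqrt(7)]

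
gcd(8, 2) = 2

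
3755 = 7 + 3748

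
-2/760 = -1/380 ≈ -0.00263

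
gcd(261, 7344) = 9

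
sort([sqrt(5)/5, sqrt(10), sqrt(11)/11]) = [sqrt(11)/11, sqrt(5)/5, sqrt(10)]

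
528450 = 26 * 20325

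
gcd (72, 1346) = 2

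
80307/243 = 330 + 13/27 ≈ 330.48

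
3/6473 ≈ 0.000463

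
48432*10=484320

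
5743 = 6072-329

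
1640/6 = 820/3≈273.33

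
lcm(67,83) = 5561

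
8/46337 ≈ 0.000173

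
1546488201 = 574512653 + 971975548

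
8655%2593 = 876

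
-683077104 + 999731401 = 316654297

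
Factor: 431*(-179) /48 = -1*2^(-4)*3^(-1)*179^1*431^1 = -77149/48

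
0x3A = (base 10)58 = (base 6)134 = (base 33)1P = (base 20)2I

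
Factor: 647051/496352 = 2^(-5) * 137^1 * 4723^1 * 15511^(-1)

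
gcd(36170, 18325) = 5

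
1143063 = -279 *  (-4097)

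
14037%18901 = 14037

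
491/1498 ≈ 0.328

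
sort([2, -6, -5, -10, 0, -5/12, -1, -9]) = [-10, -9, -6, -5, -1, -5/12, 0, 2]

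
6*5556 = 33336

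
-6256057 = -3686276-2569781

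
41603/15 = 2773 + 8/15 ≈ 2773.53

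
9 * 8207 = 73863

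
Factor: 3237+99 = 2^3 * 3^1 * 139^1 = 3336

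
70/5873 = 10/839 ≈ 0.0119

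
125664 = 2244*56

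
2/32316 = 1/16158 ≈ 0.0000619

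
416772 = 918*454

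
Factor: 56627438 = 2^1*7^2*577831^1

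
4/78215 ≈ 0.0000511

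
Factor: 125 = 5^3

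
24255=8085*3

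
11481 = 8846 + 2635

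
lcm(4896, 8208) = 279072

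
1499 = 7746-6247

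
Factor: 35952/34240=2^(-2) * 3^1 * 5^(-1) * 7^1=21/20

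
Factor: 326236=2^2*81559^1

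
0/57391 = 0 = 0.00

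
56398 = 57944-1546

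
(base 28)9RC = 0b1111010010000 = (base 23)EI4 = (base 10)7824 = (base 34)6Q4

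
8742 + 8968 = 17710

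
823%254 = 61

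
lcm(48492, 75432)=678888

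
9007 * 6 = 54042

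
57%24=9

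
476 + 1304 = 1780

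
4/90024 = 1/22506 ≈ 0.0000444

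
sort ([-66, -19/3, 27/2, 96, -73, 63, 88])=[-73, -66, -19/3, 27/2, 63, 88, 96]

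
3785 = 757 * 5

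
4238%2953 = 1285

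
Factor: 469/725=5^(-2)*7^1*29^(-1)*67^1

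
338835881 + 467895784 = 806731665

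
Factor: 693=3^2*7^1*11^1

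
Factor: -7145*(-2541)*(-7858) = -1*2^1*3^1*5^1*7^1*11^2*1429^1*3929^1 = -142665486810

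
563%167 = 62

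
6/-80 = -3/40 = -0.075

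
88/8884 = 22/2221 ≈ 0.00991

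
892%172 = 32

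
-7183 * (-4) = 28732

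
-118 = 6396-6514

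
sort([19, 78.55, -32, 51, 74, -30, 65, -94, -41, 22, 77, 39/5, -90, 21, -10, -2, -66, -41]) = [-94, -90, -66, -41, -41, -32, -30, -10, -2, 39/5, 19, 21, 22, 51, 65, 74, 77, 78.55]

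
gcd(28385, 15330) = 35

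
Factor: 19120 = 2^4*5^1*239^1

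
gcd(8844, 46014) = 6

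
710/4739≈0.150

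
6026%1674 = 1004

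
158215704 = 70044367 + 88171337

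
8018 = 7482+536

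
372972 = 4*93243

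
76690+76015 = 152705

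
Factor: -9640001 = -1 * 7^1 * 439^1 * 3137^1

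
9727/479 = 20 + 147/479 ≈ 20.31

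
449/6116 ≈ 0.0734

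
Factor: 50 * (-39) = -1 * 2^1 * 3^1 * 5^2 * 13^1 = -1950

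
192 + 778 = 970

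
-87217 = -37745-49472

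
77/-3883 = -7/353 ≈ -0.0198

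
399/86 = 4 + 55/86 ≈ 4.64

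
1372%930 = 442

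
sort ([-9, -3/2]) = [-9, -3/2]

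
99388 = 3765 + 95623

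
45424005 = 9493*4785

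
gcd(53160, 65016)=24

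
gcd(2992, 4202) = 22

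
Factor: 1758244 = 2^2 * 41^1 * 71^1 * 151^1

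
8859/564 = 2953/188 ≈ 15.71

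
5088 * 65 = 330720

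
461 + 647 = 1108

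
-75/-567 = 25/189 ≈ 0.132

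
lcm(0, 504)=0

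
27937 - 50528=-22591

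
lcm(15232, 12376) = 198016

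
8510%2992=2526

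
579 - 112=467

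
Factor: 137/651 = 3^(-1)*7^(-1)*31^(-1)*137^1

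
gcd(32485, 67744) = 73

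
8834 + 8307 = 17141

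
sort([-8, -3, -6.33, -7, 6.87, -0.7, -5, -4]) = [-8, -7, -6.33, -5, -4, -3, -0.7, 6.87]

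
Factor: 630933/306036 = 2^(-2)*3^(-1)*19^1*8501^(-1)*11069^1 = 210311/102012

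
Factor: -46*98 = -1*2^2*7^2*23^1 = -4508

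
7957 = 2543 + 5414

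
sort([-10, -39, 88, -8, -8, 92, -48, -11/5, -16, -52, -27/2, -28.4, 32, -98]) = [-98, -52, -48, -39, -28.4, -16, -27/2, -10, -8, -8, -11/5, 32, 88, 92]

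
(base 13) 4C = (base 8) 100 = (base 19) 37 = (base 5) 224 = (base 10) 64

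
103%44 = 15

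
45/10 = 4 + 1/2 = 4.50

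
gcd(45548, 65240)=4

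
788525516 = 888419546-99894030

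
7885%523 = 40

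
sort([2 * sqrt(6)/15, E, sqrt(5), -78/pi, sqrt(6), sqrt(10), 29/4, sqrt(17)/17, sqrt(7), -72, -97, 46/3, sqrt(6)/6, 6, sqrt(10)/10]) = [-97, -72, -78/pi, sqrt(17)/17, sqrt(10)/10, 2 * sqrt(6)/15, sqrt(6)/6, sqrt(5), sqrt(6), sqrt(7), E, sqrt(10), 6, 29/4, 46/3]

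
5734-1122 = 4612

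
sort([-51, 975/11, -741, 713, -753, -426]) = [-753, -741, -426, -51, 975/11, 713]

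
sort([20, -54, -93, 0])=[-93, -54, 0, 20]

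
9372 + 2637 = 12009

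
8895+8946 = 17841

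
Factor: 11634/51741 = 2^1*3^(-1)*7^1*277^1*5749^(-1) = 3878/17247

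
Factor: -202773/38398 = -1 * 2^(-1) * 3^1 * 73^(-1) * 257^1 = -771/146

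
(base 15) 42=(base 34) 1s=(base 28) 26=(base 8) 76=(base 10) 62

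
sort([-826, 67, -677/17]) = [-826, -677/17, 67]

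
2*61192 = 122384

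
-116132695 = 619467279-735599974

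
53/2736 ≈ 0.0194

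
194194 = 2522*77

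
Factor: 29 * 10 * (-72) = -1 * 2^4 * 3^2 * 5^1 * 29^1 = -20880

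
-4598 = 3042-7640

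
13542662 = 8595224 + 4947438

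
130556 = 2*65278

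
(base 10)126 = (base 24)56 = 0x7e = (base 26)4m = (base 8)176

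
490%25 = 15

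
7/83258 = 1/11894 ≈ 0.0000841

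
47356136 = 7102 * 6668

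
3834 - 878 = 2956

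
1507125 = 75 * 20095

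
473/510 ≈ 0.927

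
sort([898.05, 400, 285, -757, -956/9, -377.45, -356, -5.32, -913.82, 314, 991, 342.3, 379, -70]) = [-913.82, -757, -377.45, -356, -956/9, -70, -5.32, 285, 314, 342.3, 379, 400, 898.05, 991]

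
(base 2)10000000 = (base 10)128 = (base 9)152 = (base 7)242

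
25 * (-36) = -900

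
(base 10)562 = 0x232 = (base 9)684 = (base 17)1g1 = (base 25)mc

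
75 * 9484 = 711300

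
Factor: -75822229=-1*7^1*10831747^1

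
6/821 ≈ 0.00731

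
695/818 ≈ 0.850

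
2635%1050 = 535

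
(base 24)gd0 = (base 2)10010100111000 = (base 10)9528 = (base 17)1fg8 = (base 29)b9g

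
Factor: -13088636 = -1*2^2*11^1*297469^1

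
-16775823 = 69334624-86110447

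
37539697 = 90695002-53155305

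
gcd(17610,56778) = 6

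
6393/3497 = 1 + 2896/3497 ≈ 1.83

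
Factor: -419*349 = -1*349^1*419^1 = -146231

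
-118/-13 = 9 + 1/13 ≈ 9.08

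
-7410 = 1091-8501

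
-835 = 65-900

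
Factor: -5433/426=-1 * 2^(-1) * 71^(-1) * 1811^1=-1811/142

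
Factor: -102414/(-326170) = 3^1*5^(-1)*101^1*193^(-1) = 303/965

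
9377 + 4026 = 13403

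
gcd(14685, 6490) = 55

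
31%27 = 4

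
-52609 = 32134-84743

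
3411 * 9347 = 31882617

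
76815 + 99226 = 176041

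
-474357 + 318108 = -156249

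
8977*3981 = 35737437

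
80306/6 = 40153/3 ≈ 13384.33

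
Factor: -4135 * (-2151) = 3^2 * 5^1 * 239^1 * 827^1 = 8894385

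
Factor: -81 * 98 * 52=-1 * 2^3 * 3^4 * 7^2 * 13^1=-412776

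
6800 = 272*25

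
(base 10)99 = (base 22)4b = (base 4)1203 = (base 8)143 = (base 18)59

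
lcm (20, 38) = 380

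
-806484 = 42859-849343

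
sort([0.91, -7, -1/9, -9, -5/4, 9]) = [-9, -7, -5/4, -1/9, 0.91, 9]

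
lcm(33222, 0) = 0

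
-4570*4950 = -22621500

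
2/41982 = 1/20991 ≈ 0.0000476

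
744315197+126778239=871093436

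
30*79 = 2370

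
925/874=1 + 51/874 ≈ 1.06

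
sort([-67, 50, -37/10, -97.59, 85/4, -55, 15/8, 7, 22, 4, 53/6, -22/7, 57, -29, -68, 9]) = [-97.59, -68, -67, -55, -29, -37/10, -22/7, 15/8, 4, 7, 53/6, 9, 85/4, 22, 50, 57]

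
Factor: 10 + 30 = 2^3 * 5^1 = 40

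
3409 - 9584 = -6175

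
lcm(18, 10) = 90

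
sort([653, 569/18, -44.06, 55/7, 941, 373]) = [-44.06, 55/7, 569/18, 373, 653, 941]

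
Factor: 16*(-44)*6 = -1*2^7*3^1*11^1 = -4224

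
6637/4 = 1659 + 1/4 = 1659.25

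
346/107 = 3 + 25/107 ≈ 3.23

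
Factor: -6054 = -1 * 2^1 * 3^1 * 1009^1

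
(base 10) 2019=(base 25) 35j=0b11111100011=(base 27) 2kl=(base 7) 5613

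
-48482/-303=160 + 2/303 ≈ 160.01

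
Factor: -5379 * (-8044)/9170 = 2^1 * 3^1 * 5^(-1) * 7^(-1) * 11^1 * 131^(-1) * 163^1 * 2011^1 = 21634338/4585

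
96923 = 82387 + 14536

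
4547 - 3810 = 737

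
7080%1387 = 145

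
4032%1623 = 786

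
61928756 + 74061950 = 135990706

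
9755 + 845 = 10600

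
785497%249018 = 38443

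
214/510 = 107/255 ≈ 0.420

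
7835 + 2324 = 10159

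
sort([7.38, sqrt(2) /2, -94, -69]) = [-94, -69, sqrt(2) /2, 7.38]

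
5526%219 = 51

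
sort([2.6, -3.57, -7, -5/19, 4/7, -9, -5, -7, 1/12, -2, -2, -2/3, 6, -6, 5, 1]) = [-9, -7, -7, -6, -5, -3.57, -2, -2, -2/3, -5/19, 1/12, 4/7, 1, 2.6, 5, 6]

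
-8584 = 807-9391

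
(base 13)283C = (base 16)16A5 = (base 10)5797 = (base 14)2181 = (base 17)1310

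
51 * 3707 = 189057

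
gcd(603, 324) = 9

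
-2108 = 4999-7107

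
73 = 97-24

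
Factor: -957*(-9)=3^3*11^1*29^1=8613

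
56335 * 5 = 281675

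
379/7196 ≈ 0.0527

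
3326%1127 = 1072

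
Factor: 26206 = 2^1*13103^1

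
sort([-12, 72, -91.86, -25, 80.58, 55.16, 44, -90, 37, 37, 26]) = [-91.86, -90, -25, -12, 26, 37, 37, 44, 55.16, 72, 80.58]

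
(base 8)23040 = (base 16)2620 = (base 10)9760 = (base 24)gmg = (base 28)ccg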